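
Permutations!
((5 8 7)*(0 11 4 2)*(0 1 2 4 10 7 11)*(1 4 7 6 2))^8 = ((2 4 7 5 8 11 10 6))^8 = (11)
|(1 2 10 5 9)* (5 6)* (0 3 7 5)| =9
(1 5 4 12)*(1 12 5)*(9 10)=(12)(4 5)(9 10)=[0, 1, 2, 3, 5, 4, 6, 7, 8, 10, 9, 11, 12]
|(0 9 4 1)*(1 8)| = 5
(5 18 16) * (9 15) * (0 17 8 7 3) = (0 17 8 7 3)(5 18 16)(9 15) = [17, 1, 2, 0, 4, 18, 6, 3, 7, 15, 10, 11, 12, 13, 14, 9, 5, 8, 16]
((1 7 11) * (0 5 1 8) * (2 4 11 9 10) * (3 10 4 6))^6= ((0 5 1 7 9 4 11 8)(2 6 3 10))^6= (0 11 9 1)(2 3)(4 7 5 8)(6 10)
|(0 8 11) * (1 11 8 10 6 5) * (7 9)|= 6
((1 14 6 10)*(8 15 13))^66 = ((1 14 6 10)(8 15 13))^66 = (15)(1 6)(10 14)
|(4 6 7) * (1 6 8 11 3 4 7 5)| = 12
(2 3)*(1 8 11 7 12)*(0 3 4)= (0 3 2 4)(1 8 11 7 12)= [3, 8, 4, 2, 0, 5, 6, 12, 11, 9, 10, 7, 1]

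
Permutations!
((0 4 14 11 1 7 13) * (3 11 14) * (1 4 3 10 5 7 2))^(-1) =((14)(0 3 11 4 10 5 7 13)(1 2))^(-1) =(14)(0 13 7 5 10 4 11 3)(1 2)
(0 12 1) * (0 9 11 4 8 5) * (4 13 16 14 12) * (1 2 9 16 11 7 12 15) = (0 4 8 5)(1 16 14 15)(2 9 7 12)(11 13) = [4, 16, 9, 3, 8, 0, 6, 12, 5, 7, 10, 13, 2, 11, 15, 1, 14]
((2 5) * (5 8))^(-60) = (8)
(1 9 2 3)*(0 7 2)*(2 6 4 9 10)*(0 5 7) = (1 10 2 3)(4 9 5 7 6) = [0, 10, 3, 1, 9, 7, 4, 6, 8, 5, 2]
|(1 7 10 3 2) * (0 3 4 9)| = |(0 3 2 1 7 10 4 9)| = 8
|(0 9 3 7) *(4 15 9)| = 6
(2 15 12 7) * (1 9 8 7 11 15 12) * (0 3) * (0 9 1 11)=[3, 1, 12, 9, 4, 5, 6, 2, 7, 8, 10, 15, 0, 13, 14, 11]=(0 3 9 8 7 2 12)(11 15)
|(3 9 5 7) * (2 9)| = 5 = |(2 9 5 7 3)|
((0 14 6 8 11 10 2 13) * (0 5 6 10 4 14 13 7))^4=(0 8 10 13 11 2 5 4 7 6 14)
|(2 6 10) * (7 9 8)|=3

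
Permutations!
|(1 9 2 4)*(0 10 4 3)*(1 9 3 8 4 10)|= 12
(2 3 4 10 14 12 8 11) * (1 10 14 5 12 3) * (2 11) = (1 10 5 12 8 2)(3 4 14) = [0, 10, 1, 4, 14, 12, 6, 7, 2, 9, 5, 11, 8, 13, 3]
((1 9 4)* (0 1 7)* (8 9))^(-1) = (0 7 4 9 8 1)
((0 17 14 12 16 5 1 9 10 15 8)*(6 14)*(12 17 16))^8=((0 16 5 1 9 10 15 8)(6 14 17))^8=(6 17 14)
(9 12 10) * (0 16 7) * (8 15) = (0 16 7)(8 15)(9 12 10) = [16, 1, 2, 3, 4, 5, 6, 0, 15, 12, 9, 11, 10, 13, 14, 8, 7]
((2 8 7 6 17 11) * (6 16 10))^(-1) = (2 11 17 6 10 16 7 8)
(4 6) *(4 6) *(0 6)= (0 6)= [6, 1, 2, 3, 4, 5, 0]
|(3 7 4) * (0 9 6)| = 3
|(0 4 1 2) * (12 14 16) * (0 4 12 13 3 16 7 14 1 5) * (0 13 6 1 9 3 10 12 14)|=33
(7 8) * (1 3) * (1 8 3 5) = (1 5)(3 8 7) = [0, 5, 2, 8, 4, 1, 6, 3, 7]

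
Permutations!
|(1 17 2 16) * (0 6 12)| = |(0 6 12)(1 17 2 16)| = 12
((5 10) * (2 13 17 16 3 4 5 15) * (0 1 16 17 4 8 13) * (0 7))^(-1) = (17)(0 7 2 15 10 5 4 13 8 3 16 1)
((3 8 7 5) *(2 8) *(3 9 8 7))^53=((2 7 5 9 8 3))^53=(2 3 8 9 5 7)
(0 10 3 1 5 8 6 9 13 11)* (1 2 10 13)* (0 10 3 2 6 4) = (0 13 11 10 2 3 6 9 1 5 8 4) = [13, 5, 3, 6, 0, 8, 9, 7, 4, 1, 2, 10, 12, 11]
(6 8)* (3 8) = [0, 1, 2, 8, 4, 5, 3, 7, 6] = (3 8 6)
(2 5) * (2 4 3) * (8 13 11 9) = (2 5 4 3)(8 13 11 9) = [0, 1, 5, 2, 3, 4, 6, 7, 13, 8, 10, 9, 12, 11]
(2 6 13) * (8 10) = (2 6 13)(8 10) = [0, 1, 6, 3, 4, 5, 13, 7, 10, 9, 8, 11, 12, 2]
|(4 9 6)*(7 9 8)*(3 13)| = |(3 13)(4 8 7 9 6)| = 10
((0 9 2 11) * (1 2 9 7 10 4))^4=((0 7 10 4 1 2 11))^4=(0 1 7 2 10 11 4)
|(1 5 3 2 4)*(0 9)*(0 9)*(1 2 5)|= 2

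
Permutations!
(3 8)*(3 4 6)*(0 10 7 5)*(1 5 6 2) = (0 10 7 6 3 8 4 2 1 5) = [10, 5, 1, 8, 2, 0, 3, 6, 4, 9, 7]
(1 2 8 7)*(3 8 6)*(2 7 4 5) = (1 7)(2 6 3 8 4 5) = [0, 7, 6, 8, 5, 2, 3, 1, 4]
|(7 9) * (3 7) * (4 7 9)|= |(3 9)(4 7)|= 2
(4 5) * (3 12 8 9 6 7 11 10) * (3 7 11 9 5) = (3 12 8 5 4)(6 11 10 7 9) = [0, 1, 2, 12, 3, 4, 11, 9, 5, 6, 7, 10, 8]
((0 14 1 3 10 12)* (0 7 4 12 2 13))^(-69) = ((0 14 1 3 10 2 13)(4 12 7))^(-69) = (0 14 1 3 10 2 13)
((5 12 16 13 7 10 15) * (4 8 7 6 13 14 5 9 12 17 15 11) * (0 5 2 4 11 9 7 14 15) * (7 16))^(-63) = ((0 5 17)(2 4 8 14)(6 13)(7 10 9 12)(15 16))^(-63) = (17)(2 4 8 14)(6 13)(7 10 9 12)(15 16)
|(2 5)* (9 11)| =|(2 5)(9 11)| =2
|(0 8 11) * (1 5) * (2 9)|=|(0 8 11)(1 5)(2 9)|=6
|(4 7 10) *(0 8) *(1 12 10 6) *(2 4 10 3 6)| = 12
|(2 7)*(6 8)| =2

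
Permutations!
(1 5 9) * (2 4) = (1 5 9)(2 4) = [0, 5, 4, 3, 2, 9, 6, 7, 8, 1]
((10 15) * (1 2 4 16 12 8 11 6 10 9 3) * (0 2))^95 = ((0 2 4 16 12 8 11 6 10 15 9 3 1))^95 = (0 12 10 1 16 6 3 4 11 9 2 8 15)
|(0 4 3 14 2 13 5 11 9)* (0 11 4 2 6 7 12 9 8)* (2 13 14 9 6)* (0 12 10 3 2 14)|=|(14)(0 13 5 4 2)(3 9 11 8 12 6 7 10)|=40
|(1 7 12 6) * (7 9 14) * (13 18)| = 6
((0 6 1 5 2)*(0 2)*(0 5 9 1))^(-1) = ((0 6)(1 9))^(-1) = (0 6)(1 9)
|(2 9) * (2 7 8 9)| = 3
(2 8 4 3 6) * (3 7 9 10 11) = (2 8 4 7 9 10 11 3 6) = [0, 1, 8, 6, 7, 5, 2, 9, 4, 10, 11, 3]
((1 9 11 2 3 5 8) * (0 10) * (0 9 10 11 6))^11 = ((0 11 2 3 5 8 1 10 9 6))^11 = (0 11 2 3 5 8 1 10 9 6)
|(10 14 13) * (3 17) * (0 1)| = |(0 1)(3 17)(10 14 13)| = 6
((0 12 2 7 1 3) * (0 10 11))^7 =((0 12 2 7 1 3 10 11))^7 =(0 11 10 3 1 7 2 12)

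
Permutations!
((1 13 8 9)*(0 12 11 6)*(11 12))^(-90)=(1 8)(9 13)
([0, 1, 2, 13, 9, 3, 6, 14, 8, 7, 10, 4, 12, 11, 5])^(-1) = (3 5 14 7 9 4 11 13)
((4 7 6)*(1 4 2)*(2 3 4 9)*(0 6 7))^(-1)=((0 6 3 4)(1 9 2))^(-1)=(0 4 3 6)(1 2 9)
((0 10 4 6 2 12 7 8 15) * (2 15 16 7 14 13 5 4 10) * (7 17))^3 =(0 14 4)(2 13 6)(5 15 12)(7 17 16 8)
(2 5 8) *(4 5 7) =(2 7 4 5 8) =[0, 1, 7, 3, 5, 8, 6, 4, 2]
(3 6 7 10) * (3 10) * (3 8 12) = (3 6 7 8 12) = [0, 1, 2, 6, 4, 5, 7, 8, 12, 9, 10, 11, 3]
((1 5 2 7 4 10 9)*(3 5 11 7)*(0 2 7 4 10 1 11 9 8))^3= (0 5 8 3 10 2 7)(1 4 11 9)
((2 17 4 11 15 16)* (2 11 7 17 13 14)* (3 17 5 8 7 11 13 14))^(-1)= (2 14)(3 13 16 15 11 4 17)(5 7 8)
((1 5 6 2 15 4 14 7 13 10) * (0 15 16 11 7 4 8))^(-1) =(0 8 15)(1 10 13 7 11 16 2 6 5)(4 14)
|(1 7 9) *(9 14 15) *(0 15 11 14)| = 10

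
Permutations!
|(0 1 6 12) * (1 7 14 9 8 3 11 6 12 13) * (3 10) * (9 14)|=11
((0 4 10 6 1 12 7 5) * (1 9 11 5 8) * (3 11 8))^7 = ((0 4 10 6 9 8 1 12 7 3 11 5))^7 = (0 12 10 3 9 5 1 4 7 6 11 8)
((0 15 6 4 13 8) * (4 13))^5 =(15)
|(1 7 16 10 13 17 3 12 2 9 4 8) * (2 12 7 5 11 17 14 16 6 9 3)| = |(1 5 11 17 2 3 7 6 9 4 8)(10 13 14 16)| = 44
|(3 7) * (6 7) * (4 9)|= 6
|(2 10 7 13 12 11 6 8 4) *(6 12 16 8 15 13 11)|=11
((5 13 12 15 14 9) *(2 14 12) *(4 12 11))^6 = (2 14 9 5 13)(4 15)(11 12)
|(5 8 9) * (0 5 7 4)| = 6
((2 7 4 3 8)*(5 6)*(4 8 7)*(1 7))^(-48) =(8) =((1 7 8 2 4 3)(5 6))^(-48)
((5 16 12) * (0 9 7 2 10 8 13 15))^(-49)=((0 9 7 2 10 8 13 15)(5 16 12))^(-49)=(0 15 13 8 10 2 7 9)(5 12 16)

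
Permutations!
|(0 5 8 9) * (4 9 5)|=|(0 4 9)(5 8)|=6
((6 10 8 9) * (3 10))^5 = (10)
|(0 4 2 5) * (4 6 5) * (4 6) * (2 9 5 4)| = 6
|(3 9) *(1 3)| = 3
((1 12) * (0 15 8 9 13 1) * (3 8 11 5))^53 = ((0 15 11 5 3 8 9 13 1 12))^53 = (0 5 9 12 11 8 1 15 3 13)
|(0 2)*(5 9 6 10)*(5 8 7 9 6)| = |(0 2)(5 6 10 8 7 9)| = 6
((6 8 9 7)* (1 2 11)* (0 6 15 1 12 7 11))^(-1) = (0 2 1 15 7 12 11 9 8 6)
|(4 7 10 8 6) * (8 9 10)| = |(4 7 8 6)(9 10)| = 4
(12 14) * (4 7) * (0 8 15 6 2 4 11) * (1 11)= (0 8 15 6 2 4 7 1 11)(12 14)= [8, 11, 4, 3, 7, 5, 2, 1, 15, 9, 10, 0, 14, 13, 12, 6]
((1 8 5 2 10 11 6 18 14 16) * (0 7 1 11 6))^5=(0 2 16 8 18 7 10 11 5 14 1 6)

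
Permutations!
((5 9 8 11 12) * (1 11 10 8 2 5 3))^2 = ((1 11 12 3)(2 5 9)(8 10))^2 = (1 12)(2 9 5)(3 11)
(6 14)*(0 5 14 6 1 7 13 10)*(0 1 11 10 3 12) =(0 5 14 11 10 1 7 13 3 12) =[5, 7, 2, 12, 4, 14, 6, 13, 8, 9, 1, 10, 0, 3, 11]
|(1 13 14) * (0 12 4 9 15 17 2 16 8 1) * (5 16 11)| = 14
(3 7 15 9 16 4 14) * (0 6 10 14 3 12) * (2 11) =(0 6 10 14 12)(2 11)(3 7 15 9 16 4) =[6, 1, 11, 7, 3, 5, 10, 15, 8, 16, 14, 2, 0, 13, 12, 9, 4]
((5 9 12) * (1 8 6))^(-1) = ((1 8 6)(5 9 12))^(-1) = (1 6 8)(5 12 9)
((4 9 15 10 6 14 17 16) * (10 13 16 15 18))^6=((4 9 18 10 6 14 17 15 13 16))^6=(4 17 18 13 6)(9 15 10 16 14)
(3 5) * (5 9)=(3 9 5)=[0, 1, 2, 9, 4, 3, 6, 7, 8, 5]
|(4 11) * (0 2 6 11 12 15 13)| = 8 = |(0 2 6 11 4 12 15 13)|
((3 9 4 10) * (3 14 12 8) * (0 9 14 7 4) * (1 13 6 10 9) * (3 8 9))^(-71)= ((0 1 13 6 10 7 4 3 14 12 9))^(-71)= (0 4 1 3 13 14 6 12 10 9 7)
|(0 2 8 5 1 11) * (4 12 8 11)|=15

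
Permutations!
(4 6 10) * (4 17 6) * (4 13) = (4 13)(6 10 17) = [0, 1, 2, 3, 13, 5, 10, 7, 8, 9, 17, 11, 12, 4, 14, 15, 16, 6]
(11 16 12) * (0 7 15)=(0 7 15)(11 16 12)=[7, 1, 2, 3, 4, 5, 6, 15, 8, 9, 10, 16, 11, 13, 14, 0, 12]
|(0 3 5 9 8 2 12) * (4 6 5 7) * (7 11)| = 11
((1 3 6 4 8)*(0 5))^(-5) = ((0 5)(1 3 6 4 8))^(-5) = (8)(0 5)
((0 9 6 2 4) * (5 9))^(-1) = ((0 5 9 6 2 4))^(-1) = (0 4 2 6 9 5)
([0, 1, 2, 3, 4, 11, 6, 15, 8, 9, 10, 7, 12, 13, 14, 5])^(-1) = (5 15 7 11)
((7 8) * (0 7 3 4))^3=(0 3 7 4 8)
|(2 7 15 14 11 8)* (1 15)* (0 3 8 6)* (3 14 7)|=12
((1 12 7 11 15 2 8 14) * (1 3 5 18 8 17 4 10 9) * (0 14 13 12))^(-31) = ((0 14 3 5 18 8 13 12 7 11 15 2 17 4 10 9 1))^(-31) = (0 5 13 11 17 9 14 18 12 15 4 1 3 8 7 2 10)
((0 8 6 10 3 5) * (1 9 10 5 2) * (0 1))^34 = ((0 8 6 5 1 9 10 3 2))^34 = (0 3 9 5 8 2 10 1 6)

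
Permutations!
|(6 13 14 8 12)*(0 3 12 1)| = |(0 3 12 6 13 14 8 1)| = 8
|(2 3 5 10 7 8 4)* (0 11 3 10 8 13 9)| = 11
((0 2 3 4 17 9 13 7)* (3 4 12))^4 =((0 2 4 17 9 13 7)(3 12))^4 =(0 9 2 13 4 7 17)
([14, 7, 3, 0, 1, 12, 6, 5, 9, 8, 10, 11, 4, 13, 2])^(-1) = [3, 4, 14, 2, 12, 7, 6, 1, 9, 8, 10, 11, 5, 13, 0]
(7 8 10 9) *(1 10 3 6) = (1 10 9 7 8 3 6) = [0, 10, 2, 6, 4, 5, 1, 8, 3, 7, 9]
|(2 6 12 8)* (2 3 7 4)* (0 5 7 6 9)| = |(0 5 7 4 2 9)(3 6 12 8)| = 12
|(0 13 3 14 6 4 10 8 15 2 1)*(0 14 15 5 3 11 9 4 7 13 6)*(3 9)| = 10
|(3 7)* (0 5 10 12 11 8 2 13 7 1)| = 11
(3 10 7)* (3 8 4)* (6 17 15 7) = (3 10 6 17 15 7 8 4) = [0, 1, 2, 10, 3, 5, 17, 8, 4, 9, 6, 11, 12, 13, 14, 7, 16, 15]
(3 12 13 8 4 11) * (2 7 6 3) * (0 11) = [11, 1, 7, 12, 0, 5, 3, 6, 4, 9, 10, 2, 13, 8] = (0 11 2 7 6 3 12 13 8 4)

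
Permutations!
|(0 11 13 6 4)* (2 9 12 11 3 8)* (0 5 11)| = |(0 3 8 2 9 12)(4 5 11 13 6)| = 30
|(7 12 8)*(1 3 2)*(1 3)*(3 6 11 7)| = |(2 6 11 7 12 8 3)| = 7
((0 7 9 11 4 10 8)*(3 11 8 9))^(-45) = ((0 7 3 11 4 10 9 8))^(-45) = (0 11 9 7 4 8 3 10)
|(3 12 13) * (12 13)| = |(3 13)| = 2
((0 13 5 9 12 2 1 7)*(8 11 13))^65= ((0 8 11 13 5 9 12 2 1 7))^65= (0 9)(1 13)(2 11)(5 7)(8 12)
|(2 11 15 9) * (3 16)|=4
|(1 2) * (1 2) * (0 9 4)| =|(0 9 4)| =3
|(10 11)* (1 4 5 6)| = 4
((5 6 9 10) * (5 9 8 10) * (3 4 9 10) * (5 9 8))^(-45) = ((10)(3 4 8)(5 6))^(-45) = (10)(5 6)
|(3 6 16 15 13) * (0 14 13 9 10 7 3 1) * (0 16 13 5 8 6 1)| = |(0 14 5 8 6 13)(1 16 15 9 10 7 3)| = 42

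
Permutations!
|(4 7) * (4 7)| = |(7)| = 1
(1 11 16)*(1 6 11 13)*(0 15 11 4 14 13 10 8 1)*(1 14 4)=[15, 10, 2, 3, 4, 5, 1, 7, 14, 9, 8, 16, 12, 0, 13, 11, 6]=(0 15 11 16 6 1 10 8 14 13)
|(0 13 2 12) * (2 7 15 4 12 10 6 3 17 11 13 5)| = 13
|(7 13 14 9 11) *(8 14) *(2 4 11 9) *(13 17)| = 8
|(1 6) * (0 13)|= |(0 13)(1 6)|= 2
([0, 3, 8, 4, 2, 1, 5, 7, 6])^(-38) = (1 8 3 6 4 5 2)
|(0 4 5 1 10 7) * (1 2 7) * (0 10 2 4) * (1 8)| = |(1 2 7 10 8)(4 5)| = 10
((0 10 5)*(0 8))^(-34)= (0 5)(8 10)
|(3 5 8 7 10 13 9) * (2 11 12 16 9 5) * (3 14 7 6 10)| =|(2 11 12 16 9 14 7 3)(5 8 6 10 13)| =40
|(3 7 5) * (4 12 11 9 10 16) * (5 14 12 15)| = 11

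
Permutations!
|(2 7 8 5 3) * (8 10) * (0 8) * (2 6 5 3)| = 8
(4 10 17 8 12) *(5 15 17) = (4 10 5 15 17 8 12) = [0, 1, 2, 3, 10, 15, 6, 7, 12, 9, 5, 11, 4, 13, 14, 17, 16, 8]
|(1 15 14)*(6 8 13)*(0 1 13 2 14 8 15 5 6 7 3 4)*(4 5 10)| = 36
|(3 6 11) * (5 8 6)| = |(3 5 8 6 11)| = 5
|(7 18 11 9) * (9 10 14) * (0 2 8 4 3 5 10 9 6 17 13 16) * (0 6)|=8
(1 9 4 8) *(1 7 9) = (4 8 7 9) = [0, 1, 2, 3, 8, 5, 6, 9, 7, 4]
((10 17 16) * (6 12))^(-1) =(6 12)(10 16 17)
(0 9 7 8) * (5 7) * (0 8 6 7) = (0 9 5)(6 7) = [9, 1, 2, 3, 4, 0, 7, 6, 8, 5]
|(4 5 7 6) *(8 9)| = |(4 5 7 6)(8 9)| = 4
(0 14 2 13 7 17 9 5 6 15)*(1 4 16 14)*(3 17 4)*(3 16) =[1, 16, 13, 17, 3, 6, 15, 4, 8, 5, 10, 11, 12, 7, 2, 0, 14, 9] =(0 1 16 14 2 13 7 4 3 17 9 5 6 15)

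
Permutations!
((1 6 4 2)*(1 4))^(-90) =(6) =((1 6)(2 4))^(-90)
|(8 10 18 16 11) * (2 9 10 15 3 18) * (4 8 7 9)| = |(2 4 8 15 3 18 16 11 7 9 10)| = 11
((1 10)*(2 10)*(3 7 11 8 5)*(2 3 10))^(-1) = (1 10 5 8 11 7 3)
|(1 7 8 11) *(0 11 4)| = 6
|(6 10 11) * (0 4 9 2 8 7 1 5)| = 24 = |(0 4 9 2 8 7 1 5)(6 10 11)|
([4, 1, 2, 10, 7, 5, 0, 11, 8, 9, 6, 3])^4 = [3, 1, 2, 4, 10, 5, 11, 6, 8, 9, 7, 0]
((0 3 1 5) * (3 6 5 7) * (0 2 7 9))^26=(0 5 7 1)(2 3 9 6)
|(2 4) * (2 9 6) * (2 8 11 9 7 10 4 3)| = 12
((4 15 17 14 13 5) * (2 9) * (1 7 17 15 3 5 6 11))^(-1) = (1 11 6 13 14 17 7)(2 9)(3 4 5)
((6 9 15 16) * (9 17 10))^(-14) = (6 15 10)(9 17 16)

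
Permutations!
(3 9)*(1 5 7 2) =(1 5 7 2)(3 9) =[0, 5, 1, 9, 4, 7, 6, 2, 8, 3]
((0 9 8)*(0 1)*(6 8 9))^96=(9)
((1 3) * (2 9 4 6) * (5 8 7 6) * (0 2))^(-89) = ((0 2 9 4 5 8 7 6)(1 3))^(-89) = (0 6 7 8 5 4 9 2)(1 3)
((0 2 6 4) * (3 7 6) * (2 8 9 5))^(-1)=(0 4 6 7 3 2 5 9 8)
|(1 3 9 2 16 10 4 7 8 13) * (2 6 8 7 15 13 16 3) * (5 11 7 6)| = |(1 2 3 9 5 11 7 6 8 16 10 4 15 13)| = 14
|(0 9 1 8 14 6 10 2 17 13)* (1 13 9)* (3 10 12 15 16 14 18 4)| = 55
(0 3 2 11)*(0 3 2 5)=(0 2 11 3 5)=[2, 1, 11, 5, 4, 0, 6, 7, 8, 9, 10, 3]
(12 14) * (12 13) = [0, 1, 2, 3, 4, 5, 6, 7, 8, 9, 10, 11, 14, 12, 13] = (12 14 13)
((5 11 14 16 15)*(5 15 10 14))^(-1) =((5 11)(10 14 16))^(-1) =(5 11)(10 16 14)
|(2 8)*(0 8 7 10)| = |(0 8 2 7 10)| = 5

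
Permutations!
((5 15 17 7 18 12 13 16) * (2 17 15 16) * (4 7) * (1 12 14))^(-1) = (1 14 18 7 4 17 2 13 12)(5 16)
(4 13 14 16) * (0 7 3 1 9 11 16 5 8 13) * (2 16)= [7, 9, 16, 1, 0, 8, 6, 3, 13, 11, 10, 2, 12, 14, 5, 15, 4]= (0 7 3 1 9 11 2 16 4)(5 8 13 14)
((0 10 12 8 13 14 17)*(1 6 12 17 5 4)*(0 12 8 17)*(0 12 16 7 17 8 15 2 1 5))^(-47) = ((0 10 12 8 13 14)(1 6 15 2)(4 5)(7 17 16))^(-47) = (0 10 12 8 13 14)(1 6 15 2)(4 5)(7 17 16)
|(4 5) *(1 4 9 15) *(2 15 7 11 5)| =|(1 4 2 15)(5 9 7 11)| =4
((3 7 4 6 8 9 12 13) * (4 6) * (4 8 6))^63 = (13)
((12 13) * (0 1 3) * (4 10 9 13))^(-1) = (0 3 1)(4 12 13 9 10)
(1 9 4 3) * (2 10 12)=[0, 9, 10, 1, 3, 5, 6, 7, 8, 4, 12, 11, 2]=(1 9 4 3)(2 10 12)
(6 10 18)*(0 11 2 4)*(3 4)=(0 11 2 3 4)(6 10 18)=[11, 1, 3, 4, 0, 5, 10, 7, 8, 9, 18, 2, 12, 13, 14, 15, 16, 17, 6]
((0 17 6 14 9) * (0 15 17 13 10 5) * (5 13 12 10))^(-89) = (0 12 10 13 5)(6 14 9 15 17) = ((0 12 10 13 5)(6 14 9 15 17))^(-89)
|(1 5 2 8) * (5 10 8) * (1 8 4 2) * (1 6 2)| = 3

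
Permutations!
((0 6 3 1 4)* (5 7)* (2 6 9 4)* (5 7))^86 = ((0 9 4)(1 2 6 3))^86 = (0 4 9)(1 6)(2 3)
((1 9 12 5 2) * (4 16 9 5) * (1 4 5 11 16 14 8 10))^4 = (1 12 14 11 5 8 16 2 10 9 4)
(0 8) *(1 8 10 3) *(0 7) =(0 10 3 1 8 7) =[10, 8, 2, 1, 4, 5, 6, 0, 7, 9, 3]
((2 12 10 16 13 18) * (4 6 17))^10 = ((2 12 10 16 13 18)(4 6 17))^10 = (2 13 10)(4 6 17)(12 18 16)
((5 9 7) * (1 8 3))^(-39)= (9)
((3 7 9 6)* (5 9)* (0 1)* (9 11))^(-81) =(0 1)(3 11)(5 6)(7 9)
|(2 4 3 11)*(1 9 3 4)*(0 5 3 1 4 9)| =|(0 5 3 11 2 4 9 1)| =8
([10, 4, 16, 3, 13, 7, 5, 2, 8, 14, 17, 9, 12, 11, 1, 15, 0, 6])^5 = (0 7 17 16 5 10 2 6)(1 14 9 11 13 4)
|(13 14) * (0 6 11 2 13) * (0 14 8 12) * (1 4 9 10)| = 28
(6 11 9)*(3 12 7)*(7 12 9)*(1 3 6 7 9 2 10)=(12)(1 3 2 10)(6 11 9 7)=[0, 3, 10, 2, 4, 5, 11, 6, 8, 7, 1, 9, 12]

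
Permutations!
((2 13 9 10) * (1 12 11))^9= ((1 12 11)(2 13 9 10))^9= (2 13 9 10)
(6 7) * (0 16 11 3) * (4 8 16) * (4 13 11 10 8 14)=(0 13 11 3)(4 14)(6 7)(8 16 10)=[13, 1, 2, 0, 14, 5, 7, 6, 16, 9, 8, 3, 12, 11, 4, 15, 10]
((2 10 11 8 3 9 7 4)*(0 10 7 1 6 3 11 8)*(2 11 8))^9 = (0 7)(1 6 3 9)(2 11)(4 10)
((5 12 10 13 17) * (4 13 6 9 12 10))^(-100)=(4 10)(5 12)(6 13)(9 17)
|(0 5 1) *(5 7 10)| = |(0 7 10 5 1)| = 5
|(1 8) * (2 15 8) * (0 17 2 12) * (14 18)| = |(0 17 2 15 8 1 12)(14 18)| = 14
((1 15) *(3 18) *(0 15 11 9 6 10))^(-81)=((0 15 1 11 9 6 10)(3 18))^(-81)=(0 11 10 1 6 15 9)(3 18)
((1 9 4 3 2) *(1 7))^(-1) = ((1 9 4 3 2 7))^(-1) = (1 7 2 3 4 9)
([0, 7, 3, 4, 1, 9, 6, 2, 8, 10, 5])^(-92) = (1 3 7 4 2)(5 9 10)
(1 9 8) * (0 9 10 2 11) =(0 9 8 1 10 2 11) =[9, 10, 11, 3, 4, 5, 6, 7, 1, 8, 2, 0]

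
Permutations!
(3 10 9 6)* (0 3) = (0 3 10 9 6) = [3, 1, 2, 10, 4, 5, 0, 7, 8, 6, 9]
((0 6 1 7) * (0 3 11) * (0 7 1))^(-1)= ((0 6)(3 11 7))^(-1)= (0 6)(3 7 11)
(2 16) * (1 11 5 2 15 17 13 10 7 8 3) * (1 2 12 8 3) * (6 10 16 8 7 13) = (1 11 5 12 7 3 2 8)(6 10 13 16 15 17) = [0, 11, 8, 2, 4, 12, 10, 3, 1, 9, 13, 5, 7, 16, 14, 17, 15, 6]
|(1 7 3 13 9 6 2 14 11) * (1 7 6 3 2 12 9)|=12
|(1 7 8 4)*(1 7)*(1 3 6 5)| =12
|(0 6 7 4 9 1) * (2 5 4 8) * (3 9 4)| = |(0 6 7 8 2 5 3 9 1)| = 9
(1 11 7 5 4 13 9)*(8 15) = (1 11 7 5 4 13 9)(8 15) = [0, 11, 2, 3, 13, 4, 6, 5, 15, 1, 10, 7, 12, 9, 14, 8]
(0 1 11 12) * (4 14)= (0 1 11 12)(4 14)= [1, 11, 2, 3, 14, 5, 6, 7, 8, 9, 10, 12, 0, 13, 4]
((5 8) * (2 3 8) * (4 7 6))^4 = ((2 3 8 5)(4 7 6))^4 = (8)(4 7 6)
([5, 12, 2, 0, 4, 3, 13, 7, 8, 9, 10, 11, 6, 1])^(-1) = (0 3 5)(1 13 6 12)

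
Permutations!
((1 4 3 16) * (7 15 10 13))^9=(1 4 3 16)(7 15 10 13)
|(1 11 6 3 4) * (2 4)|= 6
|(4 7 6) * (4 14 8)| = 5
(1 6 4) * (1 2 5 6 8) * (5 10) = (1 8)(2 10 5 6 4) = [0, 8, 10, 3, 2, 6, 4, 7, 1, 9, 5]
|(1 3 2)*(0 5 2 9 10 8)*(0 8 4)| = |(0 5 2 1 3 9 10 4)| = 8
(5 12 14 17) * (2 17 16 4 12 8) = (2 17 5 8)(4 12 14 16) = [0, 1, 17, 3, 12, 8, 6, 7, 2, 9, 10, 11, 14, 13, 16, 15, 4, 5]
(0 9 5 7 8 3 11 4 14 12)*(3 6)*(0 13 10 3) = (0 9 5 7 8 6)(3 11 4 14 12 13 10) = [9, 1, 2, 11, 14, 7, 0, 8, 6, 5, 3, 4, 13, 10, 12]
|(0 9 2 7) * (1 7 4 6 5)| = 8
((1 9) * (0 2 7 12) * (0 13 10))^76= (0 13 7)(2 10 12)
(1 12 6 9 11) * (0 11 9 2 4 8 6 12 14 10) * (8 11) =[8, 14, 4, 3, 11, 5, 2, 7, 6, 9, 0, 1, 12, 13, 10] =(0 8 6 2 4 11 1 14 10)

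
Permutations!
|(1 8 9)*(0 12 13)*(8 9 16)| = |(0 12 13)(1 9)(8 16)| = 6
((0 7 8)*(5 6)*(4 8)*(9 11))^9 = (0 7 4 8)(5 6)(9 11)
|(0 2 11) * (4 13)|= 6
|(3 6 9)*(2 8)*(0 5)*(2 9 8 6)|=10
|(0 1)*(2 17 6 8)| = 4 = |(0 1)(2 17 6 8)|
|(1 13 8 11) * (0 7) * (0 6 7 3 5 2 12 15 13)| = |(0 3 5 2 12 15 13 8 11 1)(6 7)| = 10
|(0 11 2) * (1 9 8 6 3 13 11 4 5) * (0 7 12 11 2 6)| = |(0 4 5 1 9 8)(2 7 12 11 6 3 13)| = 42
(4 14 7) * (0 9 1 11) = (0 9 1 11)(4 14 7) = [9, 11, 2, 3, 14, 5, 6, 4, 8, 1, 10, 0, 12, 13, 7]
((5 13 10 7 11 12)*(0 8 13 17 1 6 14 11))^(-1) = ((0 8 13 10 7)(1 6 14 11 12 5 17))^(-1) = (0 7 10 13 8)(1 17 5 12 11 14 6)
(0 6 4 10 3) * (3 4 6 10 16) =(0 10 4 16 3) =[10, 1, 2, 0, 16, 5, 6, 7, 8, 9, 4, 11, 12, 13, 14, 15, 3]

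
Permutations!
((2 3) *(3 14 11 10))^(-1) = (2 3 10 11 14)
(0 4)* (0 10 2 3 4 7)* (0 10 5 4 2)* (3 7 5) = [5, 1, 7, 2, 3, 4, 6, 10, 8, 9, 0] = (0 5 4 3 2 7 10)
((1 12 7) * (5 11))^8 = (1 7 12) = ((1 12 7)(5 11))^8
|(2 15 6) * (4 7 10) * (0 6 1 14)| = |(0 6 2 15 1 14)(4 7 10)| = 6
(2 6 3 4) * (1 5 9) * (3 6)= [0, 5, 3, 4, 2, 9, 6, 7, 8, 1]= (1 5 9)(2 3 4)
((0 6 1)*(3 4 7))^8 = ((0 6 1)(3 4 7))^8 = (0 1 6)(3 7 4)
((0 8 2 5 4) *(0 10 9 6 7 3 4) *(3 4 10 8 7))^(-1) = (0 5 2 8 4 7)(3 6 9 10)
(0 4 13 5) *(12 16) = [4, 1, 2, 3, 13, 0, 6, 7, 8, 9, 10, 11, 16, 5, 14, 15, 12] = (0 4 13 5)(12 16)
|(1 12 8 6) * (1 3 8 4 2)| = 12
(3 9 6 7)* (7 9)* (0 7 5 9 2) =(0 7 3 5 9 6 2) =[7, 1, 0, 5, 4, 9, 2, 3, 8, 6]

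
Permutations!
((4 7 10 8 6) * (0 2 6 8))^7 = (0 2 6 4 7 10)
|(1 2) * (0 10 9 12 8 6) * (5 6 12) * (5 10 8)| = |(0 8 12 5 6)(1 2)(9 10)| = 10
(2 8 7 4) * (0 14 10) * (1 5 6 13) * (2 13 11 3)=[14, 5, 8, 2, 13, 6, 11, 4, 7, 9, 0, 3, 12, 1, 10]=(0 14 10)(1 5 6 11 3 2 8 7 4 13)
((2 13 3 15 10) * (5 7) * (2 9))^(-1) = ((2 13 3 15 10 9)(5 7))^(-1) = (2 9 10 15 3 13)(5 7)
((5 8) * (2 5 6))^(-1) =(2 6 8 5)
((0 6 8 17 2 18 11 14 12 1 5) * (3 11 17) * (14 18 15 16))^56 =((0 6 8 3 11 18 17 2 15 16 14 12 1 5))^56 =(18)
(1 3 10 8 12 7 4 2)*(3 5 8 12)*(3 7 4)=[0, 5, 1, 10, 2, 8, 6, 3, 7, 9, 12, 11, 4]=(1 5 8 7 3 10 12 4 2)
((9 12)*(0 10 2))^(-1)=((0 10 2)(9 12))^(-1)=(0 2 10)(9 12)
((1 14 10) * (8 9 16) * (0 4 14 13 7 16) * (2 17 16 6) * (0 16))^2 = (0 14 1 7 2)(4 10 13 6 17)(8 16 9) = ((0 4 14 10 1 13 7 6 2 17)(8 9 16))^2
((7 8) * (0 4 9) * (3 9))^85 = ((0 4 3 9)(7 8))^85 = (0 4 3 9)(7 8)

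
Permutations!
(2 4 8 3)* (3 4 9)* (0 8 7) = [8, 1, 9, 2, 7, 5, 6, 0, 4, 3] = (0 8 4 7)(2 9 3)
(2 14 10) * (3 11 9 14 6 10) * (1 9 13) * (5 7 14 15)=(1 9 15 5 7 14 3 11 13)(2 6 10)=[0, 9, 6, 11, 4, 7, 10, 14, 8, 15, 2, 13, 12, 1, 3, 5]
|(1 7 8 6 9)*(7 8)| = |(1 8 6 9)| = 4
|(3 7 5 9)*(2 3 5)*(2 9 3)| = |(3 7 9 5)| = 4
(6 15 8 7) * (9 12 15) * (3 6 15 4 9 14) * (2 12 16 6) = (2 12 4 9 16 6 14 3)(7 15 8) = [0, 1, 12, 2, 9, 5, 14, 15, 7, 16, 10, 11, 4, 13, 3, 8, 6]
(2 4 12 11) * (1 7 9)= [0, 7, 4, 3, 12, 5, 6, 9, 8, 1, 10, 2, 11]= (1 7 9)(2 4 12 11)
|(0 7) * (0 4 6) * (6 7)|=2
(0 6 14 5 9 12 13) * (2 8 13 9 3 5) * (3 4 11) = (0 6 14 2 8 13)(3 5 4 11)(9 12) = [6, 1, 8, 5, 11, 4, 14, 7, 13, 12, 10, 3, 9, 0, 2]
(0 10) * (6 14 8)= (0 10)(6 14 8)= [10, 1, 2, 3, 4, 5, 14, 7, 6, 9, 0, 11, 12, 13, 8]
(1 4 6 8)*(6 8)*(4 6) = (1 6 4 8) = [0, 6, 2, 3, 8, 5, 4, 7, 1]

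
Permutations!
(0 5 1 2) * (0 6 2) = (0 5 1)(2 6) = [5, 0, 6, 3, 4, 1, 2]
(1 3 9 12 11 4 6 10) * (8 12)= (1 3 9 8 12 11 4 6 10)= [0, 3, 2, 9, 6, 5, 10, 7, 12, 8, 1, 4, 11]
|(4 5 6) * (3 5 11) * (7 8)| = |(3 5 6 4 11)(7 8)| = 10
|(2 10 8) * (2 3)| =|(2 10 8 3)| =4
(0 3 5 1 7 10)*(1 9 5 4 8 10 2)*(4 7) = (0 3 7 2 1 4 8 10)(5 9) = [3, 4, 1, 7, 8, 9, 6, 2, 10, 5, 0]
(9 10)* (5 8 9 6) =[0, 1, 2, 3, 4, 8, 5, 7, 9, 10, 6] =(5 8 9 10 6)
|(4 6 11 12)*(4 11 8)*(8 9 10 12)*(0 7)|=|(0 7)(4 6 9 10 12 11 8)|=14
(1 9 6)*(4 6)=(1 9 4 6)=[0, 9, 2, 3, 6, 5, 1, 7, 8, 4]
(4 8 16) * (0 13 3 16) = (0 13 3 16 4 8) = [13, 1, 2, 16, 8, 5, 6, 7, 0, 9, 10, 11, 12, 3, 14, 15, 4]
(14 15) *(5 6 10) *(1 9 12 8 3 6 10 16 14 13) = (1 9 12 8 3 6 16 14 15 13)(5 10) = [0, 9, 2, 6, 4, 10, 16, 7, 3, 12, 5, 11, 8, 1, 15, 13, 14]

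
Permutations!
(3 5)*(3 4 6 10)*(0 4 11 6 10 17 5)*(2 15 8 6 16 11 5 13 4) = (0 2 15 8 6 17 13 4 10 3)(11 16) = [2, 1, 15, 0, 10, 5, 17, 7, 6, 9, 3, 16, 12, 4, 14, 8, 11, 13]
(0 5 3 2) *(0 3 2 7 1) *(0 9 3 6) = [5, 9, 6, 7, 4, 2, 0, 1, 8, 3] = (0 5 2 6)(1 9 3 7)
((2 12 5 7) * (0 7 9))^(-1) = ((0 7 2 12 5 9))^(-1) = (0 9 5 12 2 7)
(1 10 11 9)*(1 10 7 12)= [0, 7, 2, 3, 4, 5, 6, 12, 8, 10, 11, 9, 1]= (1 7 12)(9 10 11)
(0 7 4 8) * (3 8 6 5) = [7, 1, 2, 8, 6, 3, 5, 4, 0] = (0 7 4 6 5 3 8)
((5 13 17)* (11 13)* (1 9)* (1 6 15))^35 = (1 15 6 9)(5 17 13 11)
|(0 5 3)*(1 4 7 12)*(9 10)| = 12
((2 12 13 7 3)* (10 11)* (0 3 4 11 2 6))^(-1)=(0 6 3)(2 10 11 4 7 13 12)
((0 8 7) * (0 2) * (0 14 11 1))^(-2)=((0 8 7 2 14 11 1))^(-2)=(0 11 2 8 1 14 7)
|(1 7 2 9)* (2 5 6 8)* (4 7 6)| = 15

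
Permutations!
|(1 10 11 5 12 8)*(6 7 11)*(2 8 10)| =6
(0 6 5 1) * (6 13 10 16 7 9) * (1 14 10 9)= [13, 0, 2, 3, 4, 14, 5, 1, 8, 6, 16, 11, 12, 9, 10, 15, 7]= (0 13 9 6 5 14 10 16 7 1)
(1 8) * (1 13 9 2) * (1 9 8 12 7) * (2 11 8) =[0, 12, 9, 3, 4, 5, 6, 1, 13, 11, 10, 8, 7, 2] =(1 12 7)(2 9 11 8 13)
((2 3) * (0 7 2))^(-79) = ((0 7 2 3))^(-79) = (0 7 2 3)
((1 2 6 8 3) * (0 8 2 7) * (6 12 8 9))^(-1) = ((0 9 6 2 12 8 3 1 7))^(-1) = (0 7 1 3 8 12 2 6 9)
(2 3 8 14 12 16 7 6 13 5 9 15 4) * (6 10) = [0, 1, 3, 8, 2, 9, 13, 10, 14, 15, 6, 11, 16, 5, 12, 4, 7] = (2 3 8 14 12 16 7 10 6 13 5 9 15 4)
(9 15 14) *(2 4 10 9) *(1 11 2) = [0, 11, 4, 3, 10, 5, 6, 7, 8, 15, 9, 2, 12, 13, 1, 14] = (1 11 2 4 10 9 15 14)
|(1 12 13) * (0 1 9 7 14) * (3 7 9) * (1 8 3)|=15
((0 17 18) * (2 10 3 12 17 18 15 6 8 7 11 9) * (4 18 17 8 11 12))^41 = (0 3 9 15 18 10 11 17 4 2 6)(7 8 12)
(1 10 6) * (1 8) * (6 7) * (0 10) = (0 10 7 6 8 1) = [10, 0, 2, 3, 4, 5, 8, 6, 1, 9, 7]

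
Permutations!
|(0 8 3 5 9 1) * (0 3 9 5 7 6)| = |(0 8 9 1 3 7 6)| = 7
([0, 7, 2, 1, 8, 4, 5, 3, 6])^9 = [0, 1, 2, 3, 8, 4, 5, 7, 6]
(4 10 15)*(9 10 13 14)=(4 13 14 9 10 15)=[0, 1, 2, 3, 13, 5, 6, 7, 8, 10, 15, 11, 12, 14, 9, 4]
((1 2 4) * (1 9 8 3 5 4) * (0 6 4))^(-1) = ((0 6 4 9 8 3 5)(1 2))^(-1) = (0 5 3 8 9 4 6)(1 2)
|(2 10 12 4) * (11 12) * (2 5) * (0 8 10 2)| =|(0 8 10 11 12 4 5)| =7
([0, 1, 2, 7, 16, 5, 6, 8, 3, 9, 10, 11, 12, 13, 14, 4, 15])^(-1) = (3 8 7)(4 15 16)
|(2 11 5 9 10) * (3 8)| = |(2 11 5 9 10)(3 8)| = 10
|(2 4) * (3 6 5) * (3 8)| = 4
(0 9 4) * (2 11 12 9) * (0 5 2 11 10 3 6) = [11, 1, 10, 6, 5, 2, 0, 7, 8, 4, 3, 12, 9] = (0 11 12 9 4 5 2 10 3 6)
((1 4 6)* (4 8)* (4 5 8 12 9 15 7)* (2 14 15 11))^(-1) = ((1 12 9 11 2 14 15 7 4 6)(5 8))^(-1) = (1 6 4 7 15 14 2 11 9 12)(5 8)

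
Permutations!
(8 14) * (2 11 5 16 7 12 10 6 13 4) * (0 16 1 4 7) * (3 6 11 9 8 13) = (0 16)(1 4 2 9 8 14 13 7 12 10 11 5)(3 6) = [16, 4, 9, 6, 2, 1, 3, 12, 14, 8, 11, 5, 10, 7, 13, 15, 0]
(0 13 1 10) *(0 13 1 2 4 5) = (0 1 10 13 2 4 5) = [1, 10, 4, 3, 5, 0, 6, 7, 8, 9, 13, 11, 12, 2]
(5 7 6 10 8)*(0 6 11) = (0 6 10 8 5 7 11) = [6, 1, 2, 3, 4, 7, 10, 11, 5, 9, 8, 0]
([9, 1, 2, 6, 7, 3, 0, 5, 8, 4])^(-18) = (0 7 6 4 3 9 5)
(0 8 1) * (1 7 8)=[1, 0, 2, 3, 4, 5, 6, 8, 7]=(0 1)(7 8)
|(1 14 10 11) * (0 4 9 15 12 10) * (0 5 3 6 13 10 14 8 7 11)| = 44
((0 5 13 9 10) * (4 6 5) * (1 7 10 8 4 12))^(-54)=((0 12 1 7 10)(4 6 5 13 9 8))^(-54)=(13)(0 12 1 7 10)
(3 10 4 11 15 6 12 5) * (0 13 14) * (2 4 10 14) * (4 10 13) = (0 4 11 15 6 12 5 3 14)(2 10 13) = [4, 1, 10, 14, 11, 3, 12, 7, 8, 9, 13, 15, 5, 2, 0, 6]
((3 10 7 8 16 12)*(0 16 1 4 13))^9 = (0 13 4 1 8 7 10 3 12 16)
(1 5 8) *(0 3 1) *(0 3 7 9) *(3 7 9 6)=[9, 5, 2, 1, 4, 8, 3, 6, 7, 0]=(0 9)(1 5 8 7 6 3)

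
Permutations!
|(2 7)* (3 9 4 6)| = |(2 7)(3 9 4 6)| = 4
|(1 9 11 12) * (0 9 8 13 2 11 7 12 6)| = |(0 9 7 12 1 8 13 2 11 6)| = 10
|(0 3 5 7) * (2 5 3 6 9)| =6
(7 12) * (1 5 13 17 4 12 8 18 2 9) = (1 5 13 17 4 12 7 8 18 2 9) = [0, 5, 9, 3, 12, 13, 6, 8, 18, 1, 10, 11, 7, 17, 14, 15, 16, 4, 2]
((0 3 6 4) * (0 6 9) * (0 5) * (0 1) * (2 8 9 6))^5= (0 8 3 9 6 5 4 1 2)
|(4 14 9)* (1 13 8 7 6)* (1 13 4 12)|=20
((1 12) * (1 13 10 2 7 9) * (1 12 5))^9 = (1 5)(2 12)(7 13)(9 10)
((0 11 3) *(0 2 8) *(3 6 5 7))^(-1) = ((0 11 6 5 7 3 2 8))^(-1) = (0 8 2 3 7 5 6 11)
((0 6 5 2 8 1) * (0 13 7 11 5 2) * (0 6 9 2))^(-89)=((0 9 2 8 1 13 7 11 5 6))^(-89)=(0 9 2 8 1 13 7 11 5 6)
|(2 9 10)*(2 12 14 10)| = 6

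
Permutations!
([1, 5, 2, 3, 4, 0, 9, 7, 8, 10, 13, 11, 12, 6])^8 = (13)(0 5 1)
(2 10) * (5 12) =[0, 1, 10, 3, 4, 12, 6, 7, 8, 9, 2, 11, 5] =(2 10)(5 12)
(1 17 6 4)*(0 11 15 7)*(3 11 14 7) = (0 14 7)(1 17 6 4)(3 11 15) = [14, 17, 2, 11, 1, 5, 4, 0, 8, 9, 10, 15, 12, 13, 7, 3, 16, 6]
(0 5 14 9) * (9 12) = (0 5 14 12 9) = [5, 1, 2, 3, 4, 14, 6, 7, 8, 0, 10, 11, 9, 13, 12]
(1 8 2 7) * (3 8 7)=(1 7)(2 3 8)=[0, 7, 3, 8, 4, 5, 6, 1, 2]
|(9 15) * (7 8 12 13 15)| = 6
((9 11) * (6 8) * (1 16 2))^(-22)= (1 2 16)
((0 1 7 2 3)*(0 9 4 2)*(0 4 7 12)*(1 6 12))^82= ((0 6 12)(2 3 9 7 4))^82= (0 6 12)(2 9 4 3 7)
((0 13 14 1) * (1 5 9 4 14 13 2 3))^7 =(0 1 3 2)(4 9 5 14)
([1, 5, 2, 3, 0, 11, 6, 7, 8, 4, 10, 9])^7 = (0 1 5 11 9 4)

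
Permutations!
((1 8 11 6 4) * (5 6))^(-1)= (1 4 6 5 11 8)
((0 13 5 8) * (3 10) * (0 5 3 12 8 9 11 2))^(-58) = ((0 13 3 10 12 8 5 9 11 2))^(-58) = (0 3 12 5 11)(2 13 10 8 9)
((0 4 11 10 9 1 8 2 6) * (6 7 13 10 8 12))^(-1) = (0 6 12 1 9 10 13 7 2 8 11 4)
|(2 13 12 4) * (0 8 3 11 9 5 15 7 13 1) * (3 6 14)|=15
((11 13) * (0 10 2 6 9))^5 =((0 10 2 6 9)(11 13))^5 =(11 13)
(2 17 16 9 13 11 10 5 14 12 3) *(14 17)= [0, 1, 14, 2, 4, 17, 6, 7, 8, 13, 5, 10, 3, 11, 12, 15, 9, 16]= (2 14 12 3)(5 17 16 9 13 11 10)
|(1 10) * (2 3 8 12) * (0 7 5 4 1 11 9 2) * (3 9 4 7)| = 4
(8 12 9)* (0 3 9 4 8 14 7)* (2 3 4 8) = (0 4 2 3 9 14 7)(8 12) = [4, 1, 3, 9, 2, 5, 6, 0, 12, 14, 10, 11, 8, 13, 7]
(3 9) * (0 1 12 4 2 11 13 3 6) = (0 1 12 4 2 11 13 3 9 6) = [1, 12, 11, 9, 2, 5, 0, 7, 8, 6, 10, 13, 4, 3]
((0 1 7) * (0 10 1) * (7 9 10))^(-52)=((1 9 10))^(-52)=(1 10 9)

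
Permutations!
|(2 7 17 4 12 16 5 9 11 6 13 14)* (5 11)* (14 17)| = |(2 7 14)(4 12 16 11 6 13 17)(5 9)| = 42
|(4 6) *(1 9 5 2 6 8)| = 7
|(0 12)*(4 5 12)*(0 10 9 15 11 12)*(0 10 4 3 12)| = 9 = |(0 3 12 4 5 10 9 15 11)|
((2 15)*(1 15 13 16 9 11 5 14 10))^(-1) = ((1 15 2 13 16 9 11 5 14 10))^(-1) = (1 10 14 5 11 9 16 13 2 15)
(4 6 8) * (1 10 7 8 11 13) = (1 10 7 8 4 6 11 13) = [0, 10, 2, 3, 6, 5, 11, 8, 4, 9, 7, 13, 12, 1]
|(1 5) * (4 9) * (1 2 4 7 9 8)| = 10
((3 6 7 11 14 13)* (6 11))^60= (14)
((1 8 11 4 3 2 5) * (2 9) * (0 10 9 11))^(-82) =(0 9 5 8 10 2 1)(3 4 11)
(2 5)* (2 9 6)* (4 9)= (2 5 4 9 6)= [0, 1, 5, 3, 9, 4, 2, 7, 8, 6]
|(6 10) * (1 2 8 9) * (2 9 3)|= |(1 9)(2 8 3)(6 10)|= 6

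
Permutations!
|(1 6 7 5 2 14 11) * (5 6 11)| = 6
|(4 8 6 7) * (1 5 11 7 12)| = 8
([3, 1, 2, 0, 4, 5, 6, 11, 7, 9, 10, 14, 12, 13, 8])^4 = (14)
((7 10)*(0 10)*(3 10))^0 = (10)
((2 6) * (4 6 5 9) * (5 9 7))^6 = (2 4)(6 9) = ((2 9 4 6)(5 7))^6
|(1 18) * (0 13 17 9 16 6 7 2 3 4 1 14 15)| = 14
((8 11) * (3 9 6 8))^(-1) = (3 11 8 6 9)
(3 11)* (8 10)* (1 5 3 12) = (1 5 3 11 12)(8 10) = [0, 5, 2, 11, 4, 3, 6, 7, 10, 9, 8, 12, 1]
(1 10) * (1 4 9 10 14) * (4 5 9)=(1 14)(5 9 10)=[0, 14, 2, 3, 4, 9, 6, 7, 8, 10, 5, 11, 12, 13, 1]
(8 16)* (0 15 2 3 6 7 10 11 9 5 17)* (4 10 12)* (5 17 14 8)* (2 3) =(0 15 3 6 7 12 4 10 11 9 17)(5 14 8 16) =[15, 1, 2, 6, 10, 14, 7, 12, 16, 17, 11, 9, 4, 13, 8, 3, 5, 0]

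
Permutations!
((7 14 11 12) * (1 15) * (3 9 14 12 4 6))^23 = (1 15)(3 6 4 11 14 9)(7 12)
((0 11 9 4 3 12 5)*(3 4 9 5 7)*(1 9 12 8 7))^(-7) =((0 11 5)(1 9 12)(3 8 7))^(-7) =(0 5 11)(1 12 9)(3 7 8)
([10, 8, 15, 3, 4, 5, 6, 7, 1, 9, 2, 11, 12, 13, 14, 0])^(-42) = (0 2)(10 15)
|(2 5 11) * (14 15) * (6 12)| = 6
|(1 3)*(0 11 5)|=|(0 11 5)(1 3)|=6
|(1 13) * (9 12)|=|(1 13)(9 12)|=2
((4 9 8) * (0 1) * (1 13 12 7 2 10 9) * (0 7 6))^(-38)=(0 12)(1 9 7 8 2 4 10)(6 13)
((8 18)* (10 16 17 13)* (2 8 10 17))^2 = (2 18 16 8 10)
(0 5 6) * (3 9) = [5, 1, 2, 9, 4, 6, 0, 7, 8, 3] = (0 5 6)(3 9)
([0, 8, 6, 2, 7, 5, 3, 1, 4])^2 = [0, 4, 3, 6, 1, 5, 2, 8, 7]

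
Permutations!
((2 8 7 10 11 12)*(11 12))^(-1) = (2 12 10 7 8) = ((2 8 7 10 12))^(-1)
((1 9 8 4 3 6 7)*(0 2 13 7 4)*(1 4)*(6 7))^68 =(0 9 6 2 8 1 13)(3 4 7)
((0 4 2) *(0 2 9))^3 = (9)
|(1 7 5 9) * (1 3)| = 5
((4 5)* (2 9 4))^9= (2 9 4 5)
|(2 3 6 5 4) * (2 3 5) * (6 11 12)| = 7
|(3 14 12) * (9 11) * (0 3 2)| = 10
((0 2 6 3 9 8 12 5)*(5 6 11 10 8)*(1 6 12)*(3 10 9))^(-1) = ((12)(0 2 11 9 5)(1 6 10 8))^(-1) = (12)(0 5 9 11 2)(1 8 10 6)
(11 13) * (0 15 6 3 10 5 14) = (0 15 6 3 10 5 14)(11 13) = [15, 1, 2, 10, 4, 14, 3, 7, 8, 9, 5, 13, 12, 11, 0, 6]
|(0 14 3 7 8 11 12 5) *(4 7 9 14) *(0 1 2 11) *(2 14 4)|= 12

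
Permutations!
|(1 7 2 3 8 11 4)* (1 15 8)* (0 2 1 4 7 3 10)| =|(0 2 10)(1 3 4 15 8 11 7)| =21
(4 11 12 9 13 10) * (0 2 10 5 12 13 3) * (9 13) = [2, 1, 10, 0, 11, 12, 6, 7, 8, 3, 4, 9, 13, 5] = (0 2 10 4 11 9 3)(5 12 13)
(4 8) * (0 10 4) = (0 10 4 8) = [10, 1, 2, 3, 8, 5, 6, 7, 0, 9, 4]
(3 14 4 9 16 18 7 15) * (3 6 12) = (3 14 4 9 16 18 7 15 6 12) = [0, 1, 2, 14, 9, 5, 12, 15, 8, 16, 10, 11, 3, 13, 4, 6, 18, 17, 7]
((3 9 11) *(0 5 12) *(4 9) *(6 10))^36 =(12)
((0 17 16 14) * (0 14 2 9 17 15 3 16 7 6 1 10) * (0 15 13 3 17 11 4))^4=((0 13 3 16 2 9 11 4)(1 10 15 17 7 6))^4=(0 2)(1 7 15)(3 11)(4 16)(6 17 10)(9 13)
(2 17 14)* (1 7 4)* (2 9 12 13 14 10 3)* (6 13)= (1 7 4)(2 17 10 3)(6 13 14 9 12)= [0, 7, 17, 2, 1, 5, 13, 4, 8, 12, 3, 11, 6, 14, 9, 15, 16, 10]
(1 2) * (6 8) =(1 2)(6 8) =[0, 2, 1, 3, 4, 5, 8, 7, 6]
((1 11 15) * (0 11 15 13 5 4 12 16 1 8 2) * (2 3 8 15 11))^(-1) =((0 2)(1 11 13 5 4 12 16)(3 8))^(-1) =(0 2)(1 16 12 4 5 13 11)(3 8)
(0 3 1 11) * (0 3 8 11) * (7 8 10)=(0 10 7 8 11 3 1)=[10, 0, 2, 1, 4, 5, 6, 8, 11, 9, 7, 3]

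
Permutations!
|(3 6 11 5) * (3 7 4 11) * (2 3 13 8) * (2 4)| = |(2 3 6 13 8 4 11 5 7)| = 9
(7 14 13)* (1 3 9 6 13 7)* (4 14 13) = (1 3 9 6 4 14 7 13) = [0, 3, 2, 9, 14, 5, 4, 13, 8, 6, 10, 11, 12, 1, 7]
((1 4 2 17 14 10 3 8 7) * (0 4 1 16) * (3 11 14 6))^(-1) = ((0 4 2 17 6 3 8 7 16)(10 11 14))^(-1) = (0 16 7 8 3 6 17 2 4)(10 14 11)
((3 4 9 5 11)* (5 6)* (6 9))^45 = ((3 4 6 5 11))^45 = (11)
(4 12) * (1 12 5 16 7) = (1 12 4 5 16 7) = [0, 12, 2, 3, 5, 16, 6, 1, 8, 9, 10, 11, 4, 13, 14, 15, 7]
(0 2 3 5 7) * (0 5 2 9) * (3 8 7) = (0 9)(2 8 7 5 3) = [9, 1, 8, 2, 4, 3, 6, 5, 7, 0]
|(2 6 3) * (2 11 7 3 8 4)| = 12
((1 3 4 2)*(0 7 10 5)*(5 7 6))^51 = (1 2 4 3)(7 10)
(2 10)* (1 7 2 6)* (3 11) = [0, 7, 10, 11, 4, 5, 1, 2, 8, 9, 6, 3] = (1 7 2 10 6)(3 11)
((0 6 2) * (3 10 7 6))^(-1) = (0 2 6 7 10 3)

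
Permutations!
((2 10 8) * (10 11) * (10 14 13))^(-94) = (2 14 10)(8 11 13)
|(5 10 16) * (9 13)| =|(5 10 16)(9 13)| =6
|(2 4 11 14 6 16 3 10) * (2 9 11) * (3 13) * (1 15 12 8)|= |(1 15 12 8)(2 4)(3 10 9 11 14 6 16 13)|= 8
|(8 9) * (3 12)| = 2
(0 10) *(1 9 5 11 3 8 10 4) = (0 4 1 9 5 11 3 8 10) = [4, 9, 2, 8, 1, 11, 6, 7, 10, 5, 0, 3]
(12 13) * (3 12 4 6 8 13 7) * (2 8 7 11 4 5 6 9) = (2 8 13 5 6 7 3 12 11 4 9) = [0, 1, 8, 12, 9, 6, 7, 3, 13, 2, 10, 4, 11, 5]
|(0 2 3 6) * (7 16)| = 4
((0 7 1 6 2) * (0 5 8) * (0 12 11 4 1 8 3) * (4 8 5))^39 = ((0 7 5 3)(1 6 2 4)(8 12 11))^39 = (12)(0 3 5 7)(1 4 2 6)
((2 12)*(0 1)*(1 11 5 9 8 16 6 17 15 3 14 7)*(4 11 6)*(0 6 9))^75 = ((0 9 8 16 4 11 5)(1 6 17 15 3 14 7)(2 12))^75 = (0 11 16 9 5 4 8)(1 14 15 6 7 3 17)(2 12)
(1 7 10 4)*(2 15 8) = (1 7 10 4)(2 15 8) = [0, 7, 15, 3, 1, 5, 6, 10, 2, 9, 4, 11, 12, 13, 14, 8]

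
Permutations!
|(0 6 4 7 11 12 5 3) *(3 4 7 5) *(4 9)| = 6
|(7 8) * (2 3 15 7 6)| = 6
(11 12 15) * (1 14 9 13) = (1 14 9 13)(11 12 15) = [0, 14, 2, 3, 4, 5, 6, 7, 8, 13, 10, 12, 15, 1, 9, 11]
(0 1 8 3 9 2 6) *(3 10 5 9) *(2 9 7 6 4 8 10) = (0 1 10 5 7 6)(2 4 8) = [1, 10, 4, 3, 8, 7, 0, 6, 2, 9, 5]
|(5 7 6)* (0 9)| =|(0 9)(5 7 6)| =6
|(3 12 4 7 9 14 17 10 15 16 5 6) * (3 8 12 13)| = 12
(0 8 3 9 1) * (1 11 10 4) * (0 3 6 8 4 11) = (0 4 1 3 9)(6 8)(10 11) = [4, 3, 2, 9, 1, 5, 8, 7, 6, 0, 11, 10]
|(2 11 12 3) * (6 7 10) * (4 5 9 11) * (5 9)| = 6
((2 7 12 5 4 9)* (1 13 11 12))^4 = (1 5 7 12 2 11 9 13 4)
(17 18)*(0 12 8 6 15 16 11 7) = [12, 1, 2, 3, 4, 5, 15, 0, 6, 9, 10, 7, 8, 13, 14, 16, 11, 18, 17] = (0 12 8 6 15 16 11 7)(17 18)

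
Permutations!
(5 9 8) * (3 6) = (3 6)(5 9 8) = [0, 1, 2, 6, 4, 9, 3, 7, 5, 8]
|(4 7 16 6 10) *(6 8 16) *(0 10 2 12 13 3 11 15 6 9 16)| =7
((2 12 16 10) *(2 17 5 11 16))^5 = ((2 12)(5 11 16 10 17))^5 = (17)(2 12)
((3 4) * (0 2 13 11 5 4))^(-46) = (0 11 3 13 4 2 5)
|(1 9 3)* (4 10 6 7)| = 12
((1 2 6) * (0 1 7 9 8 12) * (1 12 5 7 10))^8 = (12)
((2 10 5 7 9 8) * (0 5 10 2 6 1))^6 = (10)(0 1 6 8 9 7 5)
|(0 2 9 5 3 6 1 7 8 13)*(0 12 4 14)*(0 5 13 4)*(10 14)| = 45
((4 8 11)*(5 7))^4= (4 8 11)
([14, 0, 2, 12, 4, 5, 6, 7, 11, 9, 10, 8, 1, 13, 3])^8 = [12, 3, 2, 0, 4, 5, 6, 7, 8, 9, 10, 11, 14, 13, 1]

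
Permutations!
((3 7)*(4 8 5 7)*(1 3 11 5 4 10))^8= (1 10 3)(5 11 7)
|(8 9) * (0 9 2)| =4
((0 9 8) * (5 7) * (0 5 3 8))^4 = ((0 9)(3 8 5 7))^4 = (9)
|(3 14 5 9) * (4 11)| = |(3 14 5 9)(4 11)| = 4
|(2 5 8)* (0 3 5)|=5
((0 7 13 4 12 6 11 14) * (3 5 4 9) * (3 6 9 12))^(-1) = (0 14 11 6 9 12 13 7)(3 4 5)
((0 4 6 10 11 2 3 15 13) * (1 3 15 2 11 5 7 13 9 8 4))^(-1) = (0 13 7 5 10 6 4 8 9 15 2 3 1) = ((0 1 3 2 15 9 8 4 6 10 5 7 13))^(-1)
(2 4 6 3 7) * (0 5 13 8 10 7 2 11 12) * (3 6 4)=[5, 1, 3, 2, 4, 13, 6, 11, 10, 9, 7, 12, 0, 8]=(0 5 13 8 10 7 11 12)(2 3)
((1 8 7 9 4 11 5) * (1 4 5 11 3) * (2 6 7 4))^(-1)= ((11)(1 8 4 3)(2 6 7 9 5))^(-1)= (11)(1 3 4 8)(2 5 9 7 6)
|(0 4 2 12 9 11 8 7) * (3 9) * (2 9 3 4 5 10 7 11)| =4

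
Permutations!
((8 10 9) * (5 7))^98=(8 9 10)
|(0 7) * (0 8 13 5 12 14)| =7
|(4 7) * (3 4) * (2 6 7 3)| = |(2 6 7)(3 4)| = 6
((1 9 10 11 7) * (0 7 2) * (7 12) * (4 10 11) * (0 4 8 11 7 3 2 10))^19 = ((0 12 3 2 4)(1 9 7)(8 11 10))^19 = (0 4 2 3 12)(1 9 7)(8 11 10)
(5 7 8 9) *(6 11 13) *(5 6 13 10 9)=[0, 1, 2, 3, 4, 7, 11, 8, 5, 6, 9, 10, 12, 13]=(13)(5 7 8)(6 11 10 9)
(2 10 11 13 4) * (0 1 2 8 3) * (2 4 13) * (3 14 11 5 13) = (0 1 4 8 14 11 2 10 5 13 3) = [1, 4, 10, 0, 8, 13, 6, 7, 14, 9, 5, 2, 12, 3, 11]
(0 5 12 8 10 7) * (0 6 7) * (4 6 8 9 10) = (0 5 12 9 10)(4 6 7 8) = [5, 1, 2, 3, 6, 12, 7, 8, 4, 10, 0, 11, 9]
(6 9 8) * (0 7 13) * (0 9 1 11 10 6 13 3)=(0 7 3)(1 11 10 6)(8 13 9)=[7, 11, 2, 0, 4, 5, 1, 3, 13, 8, 6, 10, 12, 9]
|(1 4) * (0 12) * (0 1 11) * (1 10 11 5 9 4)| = 12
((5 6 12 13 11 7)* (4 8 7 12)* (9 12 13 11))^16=(13)(4 8 7 5 6)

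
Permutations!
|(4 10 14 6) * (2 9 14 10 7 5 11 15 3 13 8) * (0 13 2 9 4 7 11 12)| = 45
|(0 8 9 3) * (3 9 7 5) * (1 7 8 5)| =|(9)(0 5 3)(1 7)| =6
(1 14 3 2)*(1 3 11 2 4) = [0, 14, 3, 4, 1, 5, 6, 7, 8, 9, 10, 2, 12, 13, 11] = (1 14 11 2 3 4)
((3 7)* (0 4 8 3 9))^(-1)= (0 9 7 3 8 4)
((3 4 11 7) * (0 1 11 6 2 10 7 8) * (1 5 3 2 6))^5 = (0 11 4 5 8 1 3)(2 7 10)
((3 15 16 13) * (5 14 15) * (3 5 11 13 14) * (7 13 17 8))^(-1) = ((3 11 17 8 7 13 5)(14 15 16))^(-1) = (3 5 13 7 8 17 11)(14 16 15)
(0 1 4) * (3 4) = (0 1 3 4) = [1, 3, 2, 4, 0]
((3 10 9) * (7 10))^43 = ((3 7 10 9))^43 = (3 9 10 7)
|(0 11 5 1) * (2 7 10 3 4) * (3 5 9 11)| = 8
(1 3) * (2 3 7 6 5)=(1 7 6 5 2 3)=[0, 7, 3, 1, 4, 2, 5, 6]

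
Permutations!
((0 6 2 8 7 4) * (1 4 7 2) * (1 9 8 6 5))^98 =((0 5 1 4)(2 6 9 8))^98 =(0 1)(2 9)(4 5)(6 8)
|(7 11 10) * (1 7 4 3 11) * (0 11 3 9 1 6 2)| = 9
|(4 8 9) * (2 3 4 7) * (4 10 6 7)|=15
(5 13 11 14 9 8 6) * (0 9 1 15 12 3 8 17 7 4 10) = [9, 15, 2, 8, 10, 13, 5, 4, 6, 17, 0, 14, 3, 11, 1, 12, 16, 7] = (0 9 17 7 4 10)(1 15 12 3 8 6 5 13 11 14)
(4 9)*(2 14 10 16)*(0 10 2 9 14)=(0 10 16 9 4 14 2)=[10, 1, 0, 3, 14, 5, 6, 7, 8, 4, 16, 11, 12, 13, 2, 15, 9]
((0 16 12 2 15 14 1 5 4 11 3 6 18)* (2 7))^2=(0 12 2 14 5 11 6)(1 4 3 18 16 7 15)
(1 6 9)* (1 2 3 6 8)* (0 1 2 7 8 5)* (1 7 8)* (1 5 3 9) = (0 7 5)(1 3 6)(2 9 8) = [7, 3, 9, 6, 4, 0, 1, 5, 2, 8]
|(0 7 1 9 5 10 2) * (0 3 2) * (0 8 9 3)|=20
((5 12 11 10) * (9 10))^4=(5 10 9 11 12)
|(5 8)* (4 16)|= 2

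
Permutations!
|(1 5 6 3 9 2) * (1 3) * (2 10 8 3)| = |(1 5 6)(3 9 10 8)| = 12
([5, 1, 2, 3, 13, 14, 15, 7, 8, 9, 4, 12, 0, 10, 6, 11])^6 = (0 12 11 15 6 14 5)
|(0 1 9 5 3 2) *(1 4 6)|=8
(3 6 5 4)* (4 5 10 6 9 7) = (3 9 7 4)(6 10) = [0, 1, 2, 9, 3, 5, 10, 4, 8, 7, 6]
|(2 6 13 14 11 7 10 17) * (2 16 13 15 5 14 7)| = |(2 6 15 5 14 11)(7 10 17 16 13)| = 30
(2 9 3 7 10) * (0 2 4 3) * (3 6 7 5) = (0 2 9)(3 5)(4 6 7 10) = [2, 1, 9, 5, 6, 3, 7, 10, 8, 0, 4]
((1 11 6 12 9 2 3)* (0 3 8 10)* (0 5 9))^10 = (0 6 1)(3 12 11)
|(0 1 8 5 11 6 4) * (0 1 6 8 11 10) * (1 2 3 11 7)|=|(0 6 4 2 3 11 8 5 10)(1 7)|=18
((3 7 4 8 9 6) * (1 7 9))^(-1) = ((1 7 4 8)(3 9 6))^(-1) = (1 8 4 7)(3 6 9)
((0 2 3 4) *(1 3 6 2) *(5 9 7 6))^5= ((0 1 3 4)(2 5 9 7 6))^5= (9)(0 1 3 4)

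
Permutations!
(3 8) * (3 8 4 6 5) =(8)(3 4 6 5) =[0, 1, 2, 4, 6, 3, 5, 7, 8]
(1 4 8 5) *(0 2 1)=(0 2 1 4 8 5)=[2, 4, 1, 3, 8, 0, 6, 7, 5]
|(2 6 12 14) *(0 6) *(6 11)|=|(0 11 6 12 14 2)|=6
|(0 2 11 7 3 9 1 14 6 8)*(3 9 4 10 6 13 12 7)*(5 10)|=|(0 2 11 3 4 5 10 6 8)(1 14 13 12 7 9)|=18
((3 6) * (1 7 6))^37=(1 7 6 3)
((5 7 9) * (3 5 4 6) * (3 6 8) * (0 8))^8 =((0 8 3 5 7 9 4))^8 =(0 8 3 5 7 9 4)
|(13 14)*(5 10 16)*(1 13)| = |(1 13 14)(5 10 16)| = 3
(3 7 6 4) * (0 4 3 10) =(0 4 10)(3 7 6) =[4, 1, 2, 7, 10, 5, 3, 6, 8, 9, 0]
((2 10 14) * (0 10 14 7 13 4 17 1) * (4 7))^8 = ((0 10 4 17 1)(2 14)(7 13))^8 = (0 17 10 1 4)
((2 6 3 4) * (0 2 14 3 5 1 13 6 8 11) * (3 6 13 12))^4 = (1 14 12 6 3 5 4)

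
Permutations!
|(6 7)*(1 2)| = 2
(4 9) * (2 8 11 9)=[0, 1, 8, 3, 2, 5, 6, 7, 11, 4, 10, 9]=(2 8 11 9 4)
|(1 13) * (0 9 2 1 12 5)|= 7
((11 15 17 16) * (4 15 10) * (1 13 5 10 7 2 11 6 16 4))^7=((1 13 5 10)(2 11 7)(4 15 17)(6 16))^7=(1 10 5 13)(2 11 7)(4 15 17)(6 16)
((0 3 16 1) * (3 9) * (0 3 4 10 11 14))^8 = ((0 9 4 10 11 14)(1 3 16))^8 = (0 4 11)(1 16 3)(9 10 14)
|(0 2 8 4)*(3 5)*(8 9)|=|(0 2 9 8 4)(3 5)|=10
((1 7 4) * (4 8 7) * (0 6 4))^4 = (8)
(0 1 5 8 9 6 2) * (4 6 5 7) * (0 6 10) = (0 1 7 4 10)(2 6)(5 8 9) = [1, 7, 6, 3, 10, 8, 2, 4, 9, 5, 0]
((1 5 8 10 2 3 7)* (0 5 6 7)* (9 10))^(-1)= ((0 5 8 9 10 2 3)(1 6 7))^(-1)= (0 3 2 10 9 8 5)(1 7 6)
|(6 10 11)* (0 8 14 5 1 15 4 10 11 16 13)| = |(0 8 14 5 1 15 4 10 16 13)(6 11)| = 10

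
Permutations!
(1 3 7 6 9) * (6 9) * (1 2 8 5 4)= (1 3 7 9 2 8 5 4)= [0, 3, 8, 7, 1, 4, 6, 9, 5, 2]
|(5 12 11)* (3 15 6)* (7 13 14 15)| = |(3 7 13 14 15 6)(5 12 11)| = 6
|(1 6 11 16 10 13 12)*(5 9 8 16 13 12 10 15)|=30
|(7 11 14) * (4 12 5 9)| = |(4 12 5 9)(7 11 14)| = 12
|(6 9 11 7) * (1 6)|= 5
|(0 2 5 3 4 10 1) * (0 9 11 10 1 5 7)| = 21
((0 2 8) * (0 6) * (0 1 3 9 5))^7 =((0 2 8 6 1 3 9 5))^7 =(0 5 9 3 1 6 8 2)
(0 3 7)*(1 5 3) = (0 1 5 3 7) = [1, 5, 2, 7, 4, 3, 6, 0]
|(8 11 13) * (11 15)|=|(8 15 11 13)|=4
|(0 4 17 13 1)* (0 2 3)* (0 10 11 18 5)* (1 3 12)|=9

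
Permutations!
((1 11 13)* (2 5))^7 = ((1 11 13)(2 5))^7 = (1 11 13)(2 5)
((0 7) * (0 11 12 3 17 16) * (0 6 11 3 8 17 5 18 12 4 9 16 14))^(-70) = (0 3 18 8 14 7 5 12 17)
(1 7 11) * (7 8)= (1 8 7 11)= [0, 8, 2, 3, 4, 5, 6, 11, 7, 9, 10, 1]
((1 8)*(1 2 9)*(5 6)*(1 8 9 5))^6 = ((1 9 8 2 5 6))^6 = (9)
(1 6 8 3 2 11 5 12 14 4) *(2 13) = (1 6 8 3 13 2 11 5 12 14 4) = [0, 6, 11, 13, 1, 12, 8, 7, 3, 9, 10, 5, 14, 2, 4]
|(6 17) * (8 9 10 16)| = 4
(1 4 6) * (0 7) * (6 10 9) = [7, 4, 2, 3, 10, 5, 1, 0, 8, 6, 9] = (0 7)(1 4 10 9 6)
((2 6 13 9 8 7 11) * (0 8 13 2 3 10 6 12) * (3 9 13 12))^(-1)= ((13)(0 8 7 11 9 12)(2 3 10 6))^(-1)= (13)(0 12 9 11 7 8)(2 6 10 3)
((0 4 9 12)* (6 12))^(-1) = (0 12 6 9 4)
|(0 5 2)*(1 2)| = 4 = |(0 5 1 2)|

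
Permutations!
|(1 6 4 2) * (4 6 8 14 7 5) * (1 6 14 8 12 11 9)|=|(1 12 11 9)(2 6 14 7 5 4)|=12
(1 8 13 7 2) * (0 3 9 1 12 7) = (0 3 9 1 8 13)(2 12 7) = [3, 8, 12, 9, 4, 5, 6, 2, 13, 1, 10, 11, 7, 0]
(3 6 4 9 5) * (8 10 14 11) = [0, 1, 2, 6, 9, 3, 4, 7, 10, 5, 14, 8, 12, 13, 11] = (3 6 4 9 5)(8 10 14 11)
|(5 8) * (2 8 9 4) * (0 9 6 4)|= 10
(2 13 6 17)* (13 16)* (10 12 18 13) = [0, 1, 16, 3, 4, 5, 17, 7, 8, 9, 12, 11, 18, 6, 14, 15, 10, 2, 13] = (2 16 10 12 18 13 6 17)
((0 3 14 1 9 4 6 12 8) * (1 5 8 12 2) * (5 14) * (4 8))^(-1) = (14)(0 8 9 1 2 6 4 5 3)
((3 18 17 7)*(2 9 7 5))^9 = (2 7 18 5 9 3 17) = ((2 9 7 3 18 17 5))^9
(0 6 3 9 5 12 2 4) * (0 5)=(0 6 3 9)(2 4 5 12)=[6, 1, 4, 9, 5, 12, 3, 7, 8, 0, 10, 11, 2]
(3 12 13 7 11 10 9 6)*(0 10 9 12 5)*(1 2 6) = [10, 2, 6, 5, 4, 0, 3, 11, 8, 1, 12, 9, 13, 7] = (0 10 12 13 7 11 9 1 2 6 3 5)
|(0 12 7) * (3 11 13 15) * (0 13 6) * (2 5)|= |(0 12 7 13 15 3 11 6)(2 5)|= 8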